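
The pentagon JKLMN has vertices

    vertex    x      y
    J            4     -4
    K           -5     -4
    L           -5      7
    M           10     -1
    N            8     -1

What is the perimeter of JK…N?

|JK| = √((-9)² + (0)²) = √81 = 9
|KL| = √((0)² + (11)²) = √121 = 11
|LM| = √((15)² + (-8)²) = √289 = 17
|MN| = √((-2)² + (0)²) = √4 = 2
|NJ| = √((-4)² + (-3)²) = √25 = 5
Perimeter = 9 + 11 + 17 + 2 + 5 = 44.

44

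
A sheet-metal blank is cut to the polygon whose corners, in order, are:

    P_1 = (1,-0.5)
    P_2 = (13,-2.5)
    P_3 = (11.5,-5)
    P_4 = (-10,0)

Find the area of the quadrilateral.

38.625

Apply Gauss's area formula: 2A = Σ (x_i·y_{i+1} − x_{i+1}·y_i), indices taken mod 4.
Σ = (4) + (-36.25) + (-50) + (5) = -77.25
Area = |Σ|/2 = 38.625.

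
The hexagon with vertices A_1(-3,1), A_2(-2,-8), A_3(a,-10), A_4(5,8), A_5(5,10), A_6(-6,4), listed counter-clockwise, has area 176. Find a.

10

Write out the shoelace sum; only the two edges meeting at A_3 involve a:
2·Area = [((-2)·(-10) − a·(-8)) + (a·8 − 5·(-10))] + 122
       = 16·a + 192 = 352
⇒ a = 10.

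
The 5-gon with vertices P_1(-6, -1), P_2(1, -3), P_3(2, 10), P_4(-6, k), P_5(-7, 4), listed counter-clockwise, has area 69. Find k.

Write out the shoelace sum; only the two edges meeting at P_4 involve k:
2·Area = [(2·k − (-6)·10) + ((-6)·4 − (-7)·k)] + 66
       = 9·k + 102 = 138
⇒ k = 4.

4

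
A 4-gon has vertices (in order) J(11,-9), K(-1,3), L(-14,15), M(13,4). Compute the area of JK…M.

Apply the shoelace (surveyor's) formula: 2A = Σ (x_i·y_{i+1} − x_{i+1}·y_i), indices taken mod 4.
Cross-terms: 24, 27, -251, -161  ⇒  Σ = -361
Area = |Σ|/2 = 180.5.

180.5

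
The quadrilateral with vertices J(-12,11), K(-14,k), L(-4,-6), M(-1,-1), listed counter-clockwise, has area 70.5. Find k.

9

The doubled signed area Σ (x_i y_{i+1} − x_{i+1} y_i) is linear in k.
With k=0 it equals 213; the coefficient of k is -8 (from the two edges through K).
So -8·k + 213 = 2·70.5 = 141 ⇒ k = 9.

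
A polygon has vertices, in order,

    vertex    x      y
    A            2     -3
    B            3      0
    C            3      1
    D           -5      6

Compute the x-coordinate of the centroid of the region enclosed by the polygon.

Apply the surveyor's formula. First the cross-terms c_i = x_i·y_{i+1} − x_{i+1}·y_i:
  9, 3, 23, 3  ⇒  2A = 38, A = 19.
Then Σ (x_i + x_{i+1})·c_i = 8, so x̄ = 8 / (6·19) = 4/57.

4/57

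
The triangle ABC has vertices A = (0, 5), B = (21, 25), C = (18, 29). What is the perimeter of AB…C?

64

|AB| = √((21)² + (20)²) = √841 = 29
|BC| = √((-3)² + (4)²) = √25 = 5
|CA| = √((-18)² + (-24)²) = √900 = 30
Perimeter = 29 + 5 + 30 = 64.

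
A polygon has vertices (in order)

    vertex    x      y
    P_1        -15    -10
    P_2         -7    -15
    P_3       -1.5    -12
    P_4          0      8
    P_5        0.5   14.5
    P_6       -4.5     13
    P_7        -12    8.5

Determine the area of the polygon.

318.75

Σ = (155) + (61.5) + (-12) + (-4) + (71.75) + (117.75) + (247.5) = 637.5
Area = |Σ|/2 = 318.75.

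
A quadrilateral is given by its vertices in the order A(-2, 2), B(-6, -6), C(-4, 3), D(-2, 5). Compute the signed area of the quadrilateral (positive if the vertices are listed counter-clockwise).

Cross-terms: 24, -42, -14, 6  ⇒  Σ = -26
Signed area = Σ/2 = -13 (negative ⇒ clockwise traversal).

-13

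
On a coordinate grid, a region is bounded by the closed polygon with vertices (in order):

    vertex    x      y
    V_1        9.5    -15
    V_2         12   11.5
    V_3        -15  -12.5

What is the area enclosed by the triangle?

327.75

Apply the shoelace formula: 2A = Σ (x_i·y_{i+1} − x_{i+1}·y_i), indices taken mod 3.
Σ = (289.25) + (22.5) + (343.75) = 655.5
Area = |Σ|/2 = 327.75.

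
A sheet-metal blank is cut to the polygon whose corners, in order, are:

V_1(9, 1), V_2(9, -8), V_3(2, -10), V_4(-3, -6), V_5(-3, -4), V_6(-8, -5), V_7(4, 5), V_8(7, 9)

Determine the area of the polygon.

Apply the shoelace formula: 2A = Σ (x_i·y_{i+1} − x_{i+1}·y_i), indices taken mod 8.
Cross-terms: -81, -74, -42, -6, -17, -20, 1, -74  ⇒  Σ = -313
Area = |Σ|/2 = 156.5.

156.5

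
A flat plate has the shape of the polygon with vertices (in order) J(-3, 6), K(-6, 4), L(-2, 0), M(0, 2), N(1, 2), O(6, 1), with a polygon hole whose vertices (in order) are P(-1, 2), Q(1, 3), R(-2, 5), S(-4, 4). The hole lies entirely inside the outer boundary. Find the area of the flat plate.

Outer boundary:
Apply the shoelace (surveyor's) formula: 2A = Σ (x_i·y_{i+1} − x_{i+1}·y_i), indices taken mod 6.
Σ = (24) + (8) + (-4) + (-2) + (-11) + (39) = 54
Area = |Σ|/2 = 27.
Hole:
Apply Gauss's area formula: 2A = Σ (x_i·y_{i+1} − x_{i+1}·y_i), indices taken mod 4.
Σ = (-5) + (11) + (12) + (-4) = 14
Area = |Σ|/2 = 7.
Net area = 27 − 7 = 20.

20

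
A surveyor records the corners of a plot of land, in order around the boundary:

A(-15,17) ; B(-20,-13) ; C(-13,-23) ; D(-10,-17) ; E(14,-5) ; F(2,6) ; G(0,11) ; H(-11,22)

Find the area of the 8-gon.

742.5

Σ = (535) + (291) + (-9) + (288) + (94) + (22) + (121) + (143) = 1485
Area = |Σ|/2 = 742.5.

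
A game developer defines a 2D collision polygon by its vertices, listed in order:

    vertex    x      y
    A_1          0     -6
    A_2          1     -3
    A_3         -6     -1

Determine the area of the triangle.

11.5

Σ = (6) + (-19) + (36) = 23
Area = |Σ|/2 = 11.5.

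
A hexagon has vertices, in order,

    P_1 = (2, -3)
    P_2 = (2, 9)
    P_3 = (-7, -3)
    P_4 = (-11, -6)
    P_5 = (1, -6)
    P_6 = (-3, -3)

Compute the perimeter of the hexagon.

54

|P_1P_2| = √((0)² + (12)²) = √144 = 12
|P_2P_3| = √((-9)² + (-12)²) = √225 = 15
|P_3P_4| = √((-4)² + (-3)²) = √25 = 5
|P_4P_5| = √((12)² + (0)²) = √144 = 12
|P_5P_6| = √((-4)² + (3)²) = √25 = 5
|P_6P_1| = √((5)² + (0)²) = √25 = 5
Perimeter = 12 + 15 + 5 + 12 + 5 + 5 = 54.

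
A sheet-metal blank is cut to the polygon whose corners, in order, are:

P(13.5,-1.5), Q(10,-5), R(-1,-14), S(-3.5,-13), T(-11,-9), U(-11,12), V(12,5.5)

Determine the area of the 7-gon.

436.375

Apply the shoelace formula: 2A = Σ (x_i·y_{i+1} − x_{i+1}·y_i), indices taken mod 7.
Σ = (-52.5) + (-145) + (-36) + (-111.5) + (-231) + (-204.5) + (-92.25) = -872.75
Area = |Σ|/2 = 436.375.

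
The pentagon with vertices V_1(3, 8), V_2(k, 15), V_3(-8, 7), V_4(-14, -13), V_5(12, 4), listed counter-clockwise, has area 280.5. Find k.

-10

The doubled signed area Σ (x_i y_{i+1} − x_{i+1} y_i) is linear in k.
With k=0 it equals 551; the coefficient of k is -1 (from the two edges through V_2).
So -1·k + 551 = 2·280.5 = 561 ⇒ k = -10.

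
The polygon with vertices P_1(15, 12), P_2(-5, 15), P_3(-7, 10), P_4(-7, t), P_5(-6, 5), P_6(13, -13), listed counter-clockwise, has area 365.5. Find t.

8

Write out the shoelace sum; only the two edges meeting at P_4 involve t:
2·Area = [((-7)·t − (-7)·10) + ((-7)·5 − (-6)·t)] + 704
       = -1·t + 739 = 731
⇒ t = 8.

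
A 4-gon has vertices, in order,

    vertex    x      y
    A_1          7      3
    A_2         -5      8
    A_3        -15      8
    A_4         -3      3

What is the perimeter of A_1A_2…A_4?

46

|A_1A_2| = √((-12)² + (5)²) = √169 = 13
|A_2A_3| = √((-10)² + (0)²) = √100 = 10
|A_3A_4| = √((12)² + (-5)²) = √169 = 13
|A_4A_1| = √((10)² + (0)²) = √100 = 10
Perimeter = 13 + 10 + 13 + 10 = 46.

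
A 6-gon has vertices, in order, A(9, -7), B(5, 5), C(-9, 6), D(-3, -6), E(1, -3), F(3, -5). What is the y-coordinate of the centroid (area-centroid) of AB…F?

7/27

Apply the surveyor's formula. First the cross-terms c_i = x_i·y_{i+1} − x_{i+1}·y_i:
  80, 75, 72, 15, 4, 24  ⇒  2A = 270, A = 135.
Then Σ (y_i + y_{i+1})·c_i = 210, so ȳ = 210 / (6·135) = 7/27.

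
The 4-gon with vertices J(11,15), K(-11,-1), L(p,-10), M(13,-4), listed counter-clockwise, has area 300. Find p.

The doubled signed area Σ (x_i y_{i+1} − x_{i+1} y_i) is linear in p.
With p=0 it equals 633; the coefficient of p is -3 (from the two edges through L).
So -3·p + 633 = 2·300 = 600 ⇒ p = 11.

11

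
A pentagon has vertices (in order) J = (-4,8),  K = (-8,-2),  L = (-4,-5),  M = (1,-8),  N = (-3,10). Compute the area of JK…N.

71.5

Cross-terms: 72, 32, 37, -14, 16  ⇒  Σ = 143
Area = |Σ|/2 = 71.5.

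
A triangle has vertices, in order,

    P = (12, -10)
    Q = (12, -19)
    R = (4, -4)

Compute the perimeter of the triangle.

36

|PQ| = √((0)² + (-9)²) = √81 = 9
|QR| = √((-8)² + (15)²) = √289 = 17
|RP| = √((8)² + (-6)²) = √100 = 10
Perimeter = 9 + 17 + 10 = 36.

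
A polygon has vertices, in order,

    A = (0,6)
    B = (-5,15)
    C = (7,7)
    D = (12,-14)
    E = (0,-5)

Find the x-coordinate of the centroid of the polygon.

Apply the surveyor's formula. First the cross-terms c_i = x_i·y_{i+1} − x_{i+1}·y_i:
  30, -140, -182, -60, 0  ⇒  2A = -352, A = -176.
Then Σ (x_i + x_{i+1})·c_i = -4608, so x̄ = -4608 / (6·(-176)) = 48/11.

48/11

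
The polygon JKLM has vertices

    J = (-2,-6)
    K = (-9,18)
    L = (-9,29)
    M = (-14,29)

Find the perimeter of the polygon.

78

|JK| = √((-7)² + (24)²) = √625 = 25
|KL| = √((0)² + (11)²) = √121 = 11
|LM| = √((-5)² + (0)²) = √25 = 5
|MJ| = √((12)² + (-35)²) = √1369 = 37
Perimeter = 25 + 11 + 5 + 37 = 78.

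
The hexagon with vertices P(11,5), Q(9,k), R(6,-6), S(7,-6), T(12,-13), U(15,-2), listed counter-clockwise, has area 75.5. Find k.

Write out the shoelace sum; only the two edges meeting at Q involve k:
2·Area = [(11·k − 9·5) + (9·(-6) − 6·k)] + 255
       = 5·k + 156 = 151
⇒ k = -1.

-1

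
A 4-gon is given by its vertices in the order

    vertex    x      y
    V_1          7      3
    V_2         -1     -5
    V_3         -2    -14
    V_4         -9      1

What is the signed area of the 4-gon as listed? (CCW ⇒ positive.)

-95

Σ = (-32) + (4) + (-128) + (-34) = -190
Signed area = Σ/2 = -95 (negative ⇒ clockwise traversal).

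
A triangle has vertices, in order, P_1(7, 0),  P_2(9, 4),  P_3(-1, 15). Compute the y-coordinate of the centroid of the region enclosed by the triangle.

19/3

Apply the shoelace (surveyor's) formula. First the cross-terms c_i = x_i·y_{i+1} − x_{i+1}·y_i:
  28, 139, -105  ⇒  2A = 62, A = 31.
Then Σ (y_i + y_{i+1})·c_i = 1178, so ȳ = 1178 / (6·31) = 19/3.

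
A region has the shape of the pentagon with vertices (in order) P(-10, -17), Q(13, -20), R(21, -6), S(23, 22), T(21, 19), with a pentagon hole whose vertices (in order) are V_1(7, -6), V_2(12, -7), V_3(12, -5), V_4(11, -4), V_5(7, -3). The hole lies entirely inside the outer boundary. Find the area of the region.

571.5

Outer boundary:
Σ = (421) + (342) + (600) + (-25) + (-167) = 1171
Area = |Σ|/2 = 585.5.
Hole:
Apply the surveyor's formula: 2A = Σ (x_i·y_{i+1} − x_{i+1}·y_i), indices taken mod 5.
Cross-terms: 23, 24, 7, -5, -21  ⇒  Σ = 28
Area = |Σ|/2 = 14.
Net area = 585.5 − 14 = 571.5.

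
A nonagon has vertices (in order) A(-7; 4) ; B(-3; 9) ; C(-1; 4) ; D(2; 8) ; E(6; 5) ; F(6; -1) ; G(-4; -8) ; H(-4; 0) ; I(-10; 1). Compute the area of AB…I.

132.5

Apply Gauss's area formula: 2A = Σ (x_i·y_{i+1} − x_{i+1}·y_i), indices taken mod 9.
Cross-terms: -51, -3, -16, -38, -36, -52, -32, -4, -33  ⇒  Σ = -265
Area = |Σ|/2 = 132.5.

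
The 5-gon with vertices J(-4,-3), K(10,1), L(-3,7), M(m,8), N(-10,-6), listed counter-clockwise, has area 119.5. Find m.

-6

Write out the shoelace sum; only the two edges meeting at M involve m:
2·Area = [((-3)·8 − m·7) + (m·(-6) − (-10)·8)] + 105
       = -13·m + 161 = 239
⇒ m = -6.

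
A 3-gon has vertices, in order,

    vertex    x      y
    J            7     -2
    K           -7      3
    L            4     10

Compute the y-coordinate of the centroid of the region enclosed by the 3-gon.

Apply the shoelace formula. First the cross-terms c_i = x_i·y_{i+1} − x_{i+1}·y_i:
  7, -82, -78  ⇒  2A = -153, A = -76.5.
Then Σ (y_i + y_{i+1})·c_i = -1683, so ȳ = -1683 / (6·(-76.5)) = 11/3.

11/3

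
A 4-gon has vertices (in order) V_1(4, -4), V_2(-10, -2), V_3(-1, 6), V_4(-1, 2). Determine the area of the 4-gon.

Apply the surveyor's formula: 2A = Σ (x_i·y_{i+1} − x_{i+1}·y_i), indices taken mod 4.
Σ = (-48) + (-62) + (4) + (-4) = -110
Area = |Σ|/2 = 55.

55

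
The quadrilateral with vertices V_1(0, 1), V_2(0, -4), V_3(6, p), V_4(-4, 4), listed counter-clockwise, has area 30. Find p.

4

Write out the shoelace sum; only the two edges meeting at V_3 involve p:
2·Area = [(0·p − 6·(-4)) + (6·4 − (-4)·p)] + -4
       = 4·p + 44 = 60
⇒ p = 4.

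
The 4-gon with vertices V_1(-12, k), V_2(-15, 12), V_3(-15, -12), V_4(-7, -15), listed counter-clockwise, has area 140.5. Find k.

13

The doubled signed area Σ (x_i y_{i+1} − x_{i+1} y_i) is linear in k.
With k=0 it equals 177; the coefficient of k is 8 (from the two edges through V_1).
So 8·k + 177 = 2·140.5 = 281 ⇒ k = 13.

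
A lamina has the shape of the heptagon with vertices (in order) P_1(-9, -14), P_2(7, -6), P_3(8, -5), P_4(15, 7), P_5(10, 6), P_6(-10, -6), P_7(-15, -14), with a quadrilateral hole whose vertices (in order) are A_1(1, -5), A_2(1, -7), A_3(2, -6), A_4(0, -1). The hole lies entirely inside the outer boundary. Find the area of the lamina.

222.5

Outer boundary:
P_1→P_2: (-9)(-6) − (7)(-14) = 152
P_2→P_3: (7)(-5) − (8)(-6) = 13
P_3→P_4: (8)(7) − (15)(-5) = 131
P_4→P_5: (15)(6) − (10)(7) = 20
P_5→P_6: (10)(-6) − (-10)(6) = 0
P_6→P_7: (-10)(-14) − (-15)(-6) = 50
P_7→P_1: (-15)(-14) − (-9)(-14) = 84
Σ = 450
Area = |Σ|/2 = 225.
Hole:
Σ = (-2) + (8) + (-2) + (1) = 5
Area = |Σ|/2 = 2.5.
Net area = 225 − 2.5 = 222.5.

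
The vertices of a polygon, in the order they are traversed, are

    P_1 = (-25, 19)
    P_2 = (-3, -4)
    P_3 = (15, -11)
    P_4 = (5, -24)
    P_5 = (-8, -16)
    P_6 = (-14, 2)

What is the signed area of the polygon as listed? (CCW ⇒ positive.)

Σ = (157) + (93) + (-305) + (-272) + (-240) + (-216) = -783
Signed area = Σ/2 = -391.5 (negative ⇒ clockwise traversal).

-391.5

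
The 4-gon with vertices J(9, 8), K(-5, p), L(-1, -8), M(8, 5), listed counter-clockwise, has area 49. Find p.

The doubled signed area Σ (x_i y_{i+1} − x_{i+1} y_i) is linear in p.
With p=0 it equals 158; the coefficient of p is 10 (from the two edges through K).
So 10·p + 158 = 2·49 = 98 ⇒ p = -6.

-6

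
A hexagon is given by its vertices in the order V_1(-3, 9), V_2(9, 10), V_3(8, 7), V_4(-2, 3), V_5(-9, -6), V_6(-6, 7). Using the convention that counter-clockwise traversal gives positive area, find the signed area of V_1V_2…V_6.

-91.5

Σ = (-111) + (-17) + (38) + (39) + (-99) + (-33) = -183
Signed area = Σ/2 = -91.5 (negative ⇒ clockwise traversal).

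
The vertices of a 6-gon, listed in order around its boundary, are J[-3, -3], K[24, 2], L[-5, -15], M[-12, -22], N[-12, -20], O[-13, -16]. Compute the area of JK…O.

227.5

Σ = (66) + (-350) + (-70) + (-24) + (-68) + (-9) = -455
Area = |Σ|/2 = 227.5.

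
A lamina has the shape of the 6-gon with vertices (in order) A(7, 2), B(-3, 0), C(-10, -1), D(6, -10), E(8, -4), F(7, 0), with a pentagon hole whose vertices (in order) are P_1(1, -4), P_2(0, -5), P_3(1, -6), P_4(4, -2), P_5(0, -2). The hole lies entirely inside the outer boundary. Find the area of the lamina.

Outer boundary:
A→B: (7)(0) − (-3)(2) = 6
B→C: (-3)(-1) − (-10)(0) = 3
C→D: (-10)(-10) − (6)(-1) = 106
D→E: (6)(-4) − (8)(-10) = 56
E→F: (8)(0) − (7)(-4) = 28
F→A: (7)(2) − (7)(0) = 14
Σ = 213
Area = |Σ|/2 = 106.5.
Hole:
Apply the shoelace formula: 2A = Σ (x_i·y_{i+1} − x_{i+1}·y_i), indices taken mod 5.
Cross-terms: -5, 5, 22, -8, 2  ⇒  Σ = 16
Area = |Σ|/2 = 8.
Net area = 106.5 − 8 = 98.5.

98.5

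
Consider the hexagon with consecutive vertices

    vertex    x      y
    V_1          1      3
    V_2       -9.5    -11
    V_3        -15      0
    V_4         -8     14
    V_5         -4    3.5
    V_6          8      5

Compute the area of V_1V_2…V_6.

Σ = (17.5) + (-165) + (-210) + (28) + (-48) + (19) = -358.5
Area = |Σ|/2 = 179.25.

179.25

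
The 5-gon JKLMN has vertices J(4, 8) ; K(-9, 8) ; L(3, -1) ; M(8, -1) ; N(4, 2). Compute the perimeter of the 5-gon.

|JK| = √((-13)² + (0)²) = √169 = 13
|KL| = √((12)² + (-9)²) = √225 = 15
|LM| = √((5)² + (0)²) = √25 = 5
|MN| = √((-4)² + (3)²) = √25 = 5
|NJ| = √((0)² + (6)²) = √36 = 6
Perimeter = 13 + 15 + 5 + 5 + 6 = 44.

44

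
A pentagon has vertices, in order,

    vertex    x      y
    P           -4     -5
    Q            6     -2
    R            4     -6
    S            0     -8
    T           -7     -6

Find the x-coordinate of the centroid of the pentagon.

Apply the shoelace (surveyor's) formula. First the cross-terms c_i = x_i·y_{i+1} − x_{i+1}·y_i:
  38, -28, -32, -56, 11  ⇒  2A = -67, A = -33.5.
Then Σ (x_i + x_{i+1})·c_i = -61, so x̄ = -61 / (6·(-33.5)) = 61/201.

61/201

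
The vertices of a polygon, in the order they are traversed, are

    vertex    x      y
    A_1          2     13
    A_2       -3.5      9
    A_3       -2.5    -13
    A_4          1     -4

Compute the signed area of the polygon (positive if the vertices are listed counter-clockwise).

A_1→A_2: (2)(9) − (-3.5)(13) = 63.5
A_2→A_3: (-3.5)(-13) − (-2.5)(9) = 68
A_3→A_4: (-2.5)(-4) − (1)(-13) = 23
A_4→A_1: (1)(13) − (2)(-4) = 21
Σ = 175.5
Signed area = Σ/2 = 87.75 (positive ⇒ counter-clockwise traversal).

87.75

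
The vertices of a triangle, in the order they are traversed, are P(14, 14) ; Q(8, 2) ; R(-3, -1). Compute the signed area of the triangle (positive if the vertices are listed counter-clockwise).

-57

Apply the surveyor's formula: 2A = Σ (x_i·y_{i+1} − x_{i+1}·y_i), indices taken mod 3.
Σ = (-84) + (-2) + (-28) = -114
Signed area = Σ/2 = -57 (negative ⇒ clockwise traversal).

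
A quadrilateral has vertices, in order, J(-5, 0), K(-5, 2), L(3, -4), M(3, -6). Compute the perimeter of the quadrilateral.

24

|JK| = √((0)² + (2)²) = √4 = 2
|KL| = √((8)² + (-6)²) = √100 = 10
|LM| = √((0)² + (-2)²) = √4 = 2
|MJ| = √((-8)² + (6)²) = √100 = 10
Perimeter = 2 + 10 + 2 + 10 = 24.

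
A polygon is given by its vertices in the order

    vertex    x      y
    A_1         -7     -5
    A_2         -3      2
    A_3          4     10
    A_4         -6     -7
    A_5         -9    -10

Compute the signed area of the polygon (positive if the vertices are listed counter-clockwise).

-31.5

Apply Gauss's area formula: 2A = Σ (x_i·y_{i+1} − x_{i+1}·y_i), indices taken mod 5.
Σ = (-29) + (-38) + (32) + (-3) + (-25) = -63
Signed area = Σ/2 = -31.5 (negative ⇒ clockwise traversal).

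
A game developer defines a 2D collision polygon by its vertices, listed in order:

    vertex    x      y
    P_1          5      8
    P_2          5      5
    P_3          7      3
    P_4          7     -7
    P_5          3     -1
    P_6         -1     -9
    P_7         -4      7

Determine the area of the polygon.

Cross-terms: -15, -20, -70, 14, -28, -43, -67  ⇒  Σ = -229
Area = |Σ|/2 = 114.5.

114.5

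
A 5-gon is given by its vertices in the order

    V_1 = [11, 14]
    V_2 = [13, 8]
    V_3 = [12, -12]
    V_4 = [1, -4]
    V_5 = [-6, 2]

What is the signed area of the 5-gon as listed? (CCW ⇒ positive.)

-255

Cross-terms: -94, -252, -36, -22, -106  ⇒  Σ = -510
Signed area = Σ/2 = -255 (negative ⇒ clockwise traversal).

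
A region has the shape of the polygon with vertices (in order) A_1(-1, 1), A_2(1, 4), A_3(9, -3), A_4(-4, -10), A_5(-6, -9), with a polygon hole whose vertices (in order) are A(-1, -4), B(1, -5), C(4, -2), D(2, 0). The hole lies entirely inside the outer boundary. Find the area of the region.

Outer boundary:
Cross-terms: -5, -39, -102, -24, -15  ⇒  Σ = -185
Area = |Σ|/2 = 92.5.
Hole:
Apply Gauss's area formula: 2A = Σ (x_i·y_{i+1} − x_{i+1}·y_i), indices taken mod 4.
Σ = (9) + (18) + (4) + (-8) = 23
Area = |Σ|/2 = 11.5.
Net area = 92.5 − 11.5 = 81.

81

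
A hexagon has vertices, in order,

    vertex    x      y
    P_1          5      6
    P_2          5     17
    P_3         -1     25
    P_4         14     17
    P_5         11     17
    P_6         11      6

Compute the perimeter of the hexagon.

58

|P_1P_2| = √((0)² + (11)²) = √121 = 11
|P_2P_3| = √((-6)² + (8)²) = √100 = 10
|P_3P_4| = √((15)² + (-8)²) = √289 = 17
|P_4P_5| = √((-3)² + (0)²) = √9 = 3
|P_5P_6| = √((0)² + (-11)²) = √121 = 11
|P_6P_1| = √((-6)² + (0)²) = √36 = 6
Perimeter = 11 + 10 + 17 + 3 + 11 + 6 = 58.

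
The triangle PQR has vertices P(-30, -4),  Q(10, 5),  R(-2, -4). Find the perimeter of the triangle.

|PQ| = √((40)² + (9)²) = √1681 = 41
|QR| = √((-12)² + (-9)²) = √225 = 15
|RP| = √((-28)² + (0)²) = √784 = 28
Perimeter = 41 + 15 + 28 = 84.

84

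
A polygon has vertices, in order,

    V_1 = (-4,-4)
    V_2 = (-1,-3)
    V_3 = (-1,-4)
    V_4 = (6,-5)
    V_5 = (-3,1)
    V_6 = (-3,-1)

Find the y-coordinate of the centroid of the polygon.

Apply the shoelace formula. First the cross-terms c_i = x_i·y_{i+1} − x_{i+1}·y_i:
  8, 1, 29, -9, 6, 8  ⇒  2A = 43, A = 21.5.
Then Σ (y_i + y_{i+1})·c_i = -328, so ȳ = -328 / (6·21.5) = -328/129.

-328/129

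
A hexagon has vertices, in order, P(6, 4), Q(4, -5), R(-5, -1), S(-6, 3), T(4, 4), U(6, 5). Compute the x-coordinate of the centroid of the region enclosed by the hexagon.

Apply Gauss's area formula. First the cross-terms c_i = x_i·y_{i+1} − x_{i+1}·y_i:
  -46, -29, -21, -36, -4, -6  ⇒  2A = -142, A = -71.
Then Σ (x_i + x_{i+1})·c_i = -240, so x̄ = -240 / (6·(-71)) = 40/71.

40/71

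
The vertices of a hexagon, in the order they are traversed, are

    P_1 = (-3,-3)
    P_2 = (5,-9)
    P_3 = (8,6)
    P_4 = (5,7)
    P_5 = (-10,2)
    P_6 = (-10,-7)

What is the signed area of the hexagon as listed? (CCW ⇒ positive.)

Apply the shoelace (surveyor's) formula: 2A = Σ (x_i·y_{i+1} − x_{i+1}·y_i), indices taken mod 6.
Σ = (42) + (102) + (26) + (80) + (90) + (9) = 349
Signed area = Σ/2 = 174.5 (positive ⇒ counter-clockwise traversal).

174.5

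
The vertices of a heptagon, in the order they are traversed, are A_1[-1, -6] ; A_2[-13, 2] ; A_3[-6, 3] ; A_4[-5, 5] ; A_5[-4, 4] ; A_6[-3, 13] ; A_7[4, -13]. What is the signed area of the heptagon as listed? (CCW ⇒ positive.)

-106

Σ = (-80) + (-27) + (-15) + (0) + (-40) + (-13) + (-37) = -212
Signed area = Σ/2 = -106 (negative ⇒ clockwise traversal).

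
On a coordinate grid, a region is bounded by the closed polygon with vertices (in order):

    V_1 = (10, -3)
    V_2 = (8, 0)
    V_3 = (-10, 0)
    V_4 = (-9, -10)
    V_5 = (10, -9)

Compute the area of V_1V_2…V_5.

Apply the shoelace formula: 2A = Σ (x_i·y_{i+1} − x_{i+1}·y_i), indices taken mod 5.
Σ = (24) + (0) + (100) + (181) + (60) = 365
Area = |Σ|/2 = 182.5.

182.5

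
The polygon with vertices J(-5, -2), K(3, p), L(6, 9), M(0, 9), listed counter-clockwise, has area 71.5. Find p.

-1

The doubled signed area Σ (x_i y_{i+1} − x_{i+1} y_i) is linear in p.
With p=0 it equals 132; the coefficient of p is -11 (from the two edges through K).
So -11·p + 132 = 2·71.5 = 143 ⇒ p = -1.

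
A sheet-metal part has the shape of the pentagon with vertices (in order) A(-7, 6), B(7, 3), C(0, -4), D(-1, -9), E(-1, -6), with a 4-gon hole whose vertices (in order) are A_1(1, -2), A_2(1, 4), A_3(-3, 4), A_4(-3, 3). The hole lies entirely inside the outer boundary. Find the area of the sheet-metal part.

59

Outer boundary:
Σ = (-63) + (-28) + (-4) + (-3) + (-48) = -146
Area = |Σ|/2 = 73.
Hole:
Apply the shoelace (surveyor's) formula: 2A = Σ (x_i·y_{i+1} − x_{i+1}·y_i), indices taken mod 4.
Σ = (6) + (16) + (3) + (3) = 28
Area = |Σ|/2 = 14.
Net area = 73 − 14 = 59.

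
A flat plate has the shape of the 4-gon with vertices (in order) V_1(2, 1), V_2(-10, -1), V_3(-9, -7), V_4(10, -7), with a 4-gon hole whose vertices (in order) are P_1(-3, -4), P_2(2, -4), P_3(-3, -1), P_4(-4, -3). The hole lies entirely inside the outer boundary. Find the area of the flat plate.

Outer boundary:
Apply the surveyor's formula: 2A = Σ (x_i·y_{i+1} − x_{i+1}·y_i), indices taken mod 4.
V_1→V_2: (2)(-1) − (-10)(1) = 8
V_2→V_3: (-10)(-7) − (-9)(-1) = 61
V_3→V_4: (-9)(-7) − (10)(-7) = 133
V_4→V_1: (10)(1) − (2)(-7) = 24
Σ = 226
Area = |Σ|/2 = 113.
Hole:
Σ = (20) + (-14) + (5) + (7) = 18
Area = |Σ|/2 = 9.
Net area = 113 − 9 = 104.

104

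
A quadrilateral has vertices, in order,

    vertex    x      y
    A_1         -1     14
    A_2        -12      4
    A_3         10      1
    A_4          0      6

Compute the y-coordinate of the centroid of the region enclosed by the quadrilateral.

1616/267

Apply the shoelace (surveyor's) formula. First the cross-terms c_i = x_i·y_{i+1} − x_{i+1}·y_i:
  164, -52, 60, 6  ⇒  2A = 178, A = 89.
Then Σ (y_i + y_{i+1})·c_i = 3232, so ȳ = 3232 / (6·89) = 1616/267.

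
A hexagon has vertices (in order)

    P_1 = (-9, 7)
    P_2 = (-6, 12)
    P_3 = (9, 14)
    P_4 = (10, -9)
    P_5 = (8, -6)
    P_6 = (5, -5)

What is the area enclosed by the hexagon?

243.5

Apply Gauss's area formula: 2A = Σ (x_i·y_{i+1} − x_{i+1}·y_i), indices taken mod 6.
Σ = (-66) + (-192) + (-221) + (12) + (-10) + (-10) = -487
Area = |Σ|/2 = 243.5.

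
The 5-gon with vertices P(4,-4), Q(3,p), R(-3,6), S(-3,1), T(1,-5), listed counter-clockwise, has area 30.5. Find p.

-2

The doubled signed area Σ (x_i y_{i+1} − x_{i+1} y_i) is linear in p.
With p=0 it equals 75; the coefficient of p is 7 (from the two edges through Q).
So 7·p + 75 = 2·30.5 = 61 ⇒ p = -2.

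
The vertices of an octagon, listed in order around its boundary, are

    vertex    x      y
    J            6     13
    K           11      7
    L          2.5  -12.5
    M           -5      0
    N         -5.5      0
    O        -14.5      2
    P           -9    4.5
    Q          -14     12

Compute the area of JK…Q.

337.875

Apply Gauss's area formula: 2A = Σ (x_i·y_{i+1} − x_{i+1}·y_i), indices taken mod 8.
J→K: (6)(7) − (11)(13) = -101
K→L: (11)(-12.5) − (2.5)(7) = -155
L→M: (2.5)(0) − (-5)(-12.5) = -62.5
M→N: (-5)(0) − (-5.5)(0) = 0
N→O: (-5.5)(2) − (-14.5)(0) = -11
O→P: (-14.5)(4.5) − (-9)(2) = -47.25
P→Q: (-9)(12) − (-14)(4.5) = -45
Q→J: (-14)(13) − (6)(12) = -254
Σ = -675.75
Area = |Σ|/2 = 337.875.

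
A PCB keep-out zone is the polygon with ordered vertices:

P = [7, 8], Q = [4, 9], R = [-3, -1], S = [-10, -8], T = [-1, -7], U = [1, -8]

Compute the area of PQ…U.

Apply Gauss's area formula: 2A = Σ (x_i·y_{i+1} − x_{i+1}·y_i), indices taken mod 6.
Cross-terms: 31, 23, 14, 62, 15, 64  ⇒  Σ = 209
Area = |Σ|/2 = 104.5.

104.5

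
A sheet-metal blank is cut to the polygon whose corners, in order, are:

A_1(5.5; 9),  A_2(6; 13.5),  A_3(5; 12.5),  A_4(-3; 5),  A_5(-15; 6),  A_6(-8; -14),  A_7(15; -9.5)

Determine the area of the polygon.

A_1→A_2: (5.5)(13.5) − (6)(9) = 20.25
A_2→A_3: (6)(12.5) − (5)(13.5) = 7.5
A_3→A_4: (5)(5) − (-3)(12.5) = 62.5
A_4→A_5: (-3)(6) − (-15)(5) = 57
A_5→A_6: (-15)(-14) − (-8)(6) = 258
A_6→A_7: (-8)(-9.5) − (15)(-14) = 286
A_7→A_1: (15)(9) − (5.5)(-9.5) = 187.25
Σ = 878.5
Area = |Σ|/2 = 439.25.

439.25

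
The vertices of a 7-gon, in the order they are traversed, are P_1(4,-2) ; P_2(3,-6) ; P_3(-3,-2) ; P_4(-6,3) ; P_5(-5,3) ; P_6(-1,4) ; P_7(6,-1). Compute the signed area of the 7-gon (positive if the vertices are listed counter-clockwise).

Apply the surveyor's formula: 2A = Σ (x_i·y_{i+1} − x_{i+1}·y_i), indices taken mod 7.
Σ = (-18) + (-24) + (-21) + (-3) + (-17) + (-23) + (-8) = -114
Signed area = Σ/2 = -57 (negative ⇒ clockwise traversal).

-57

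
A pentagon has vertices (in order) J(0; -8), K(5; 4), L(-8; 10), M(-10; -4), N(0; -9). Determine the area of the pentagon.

Cross-terms: 40, 82, 132, 90, 0  ⇒  Σ = 344
Area = |Σ|/2 = 172.

172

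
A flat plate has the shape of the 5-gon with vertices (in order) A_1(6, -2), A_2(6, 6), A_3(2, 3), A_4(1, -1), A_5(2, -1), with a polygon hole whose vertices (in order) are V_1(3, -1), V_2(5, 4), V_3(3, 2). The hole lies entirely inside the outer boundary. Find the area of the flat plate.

23

Outer boundary:
Apply the surveyor's formula: 2A = Σ (x_i·y_{i+1} − x_{i+1}·y_i), indices taken mod 5.
Cross-terms: 48, 6, -5, 1, 2  ⇒  Σ = 52
Area = |Σ|/2 = 26.
Hole:
Cross-terms: 17, -2, -9  ⇒  Σ = 6
Area = |Σ|/2 = 3.
Net area = 26 − 3 = 23.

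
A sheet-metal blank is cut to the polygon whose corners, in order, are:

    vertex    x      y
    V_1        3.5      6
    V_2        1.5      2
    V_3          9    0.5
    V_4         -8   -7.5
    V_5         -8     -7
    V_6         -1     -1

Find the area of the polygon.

Cross-terms: -2, -17.25, -63.5, -4, 1, -2.5  ⇒  Σ = -88.25
Area = |Σ|/2 = 44.125.

44.125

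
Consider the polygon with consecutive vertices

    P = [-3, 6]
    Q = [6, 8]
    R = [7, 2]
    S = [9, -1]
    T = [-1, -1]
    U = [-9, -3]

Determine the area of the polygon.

P→Q: (-3)(8) − (6)(6) = -60
Q→R: (6)(2) − (7)(8) = -44
R→S: (7)(-1) − (9)(2) = -25
S→T: (9)(-1) − (-1)(-1) = -10
T→U: (-1)(-3) − (-9)(-1) = -6
U→P: (-9)(6) − (-3)(-3) = -63
Σ = -208
Area = |Σ|/2 = 104.

104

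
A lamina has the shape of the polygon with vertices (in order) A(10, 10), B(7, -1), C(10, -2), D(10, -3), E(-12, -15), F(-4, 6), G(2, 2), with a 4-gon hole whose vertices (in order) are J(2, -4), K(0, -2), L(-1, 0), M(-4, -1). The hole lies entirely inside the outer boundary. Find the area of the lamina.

209.5

Outer boundary:
Apply the shoelace formula: 2A = Σ (x_i·y_{i+1} − x_{i+1}·y_i), indices taken mod 7.
Σ = (-80) + (-4) + (-10) + (-186) + (-132) + (-20) + (0) = -432
Area = |Σ|/2 = 216.
Hole:
Σ = (-4) + (-2) + (1) + (18) = 13
Area = |Σ|/2 = 6.5.
Net area = 216 − 6.5 = 209.5.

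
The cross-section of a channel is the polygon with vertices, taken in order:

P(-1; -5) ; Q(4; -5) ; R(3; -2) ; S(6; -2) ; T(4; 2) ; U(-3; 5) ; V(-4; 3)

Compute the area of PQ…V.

59

Apply the shoelace formula: 2A = Σ (x_i·y_{i+1} − x_{i+1}·y_i), indices taken mod 7.
Cross-terms: 25, 7, 6, 20, 26, 11, 23  ⇒  Σ = 118
Area = |Σ|/2 = 59.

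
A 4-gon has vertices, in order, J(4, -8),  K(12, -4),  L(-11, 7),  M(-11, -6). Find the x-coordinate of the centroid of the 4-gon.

Apply the surveyor's formula. First the cross-terms c_i = x_i·y_{i+1} − x_{i+1}·y_i:
  80, 40, 143, 112  ⇒  2A = 375, A = 187.5.
Then Σ (x_i + x_{i+1})·c_i = -2610, so x̄ = -2610 / (6·187.5) = -2.32.

-2.32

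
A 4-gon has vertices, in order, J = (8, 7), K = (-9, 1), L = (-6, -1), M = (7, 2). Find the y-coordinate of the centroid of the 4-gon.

Apply the surveyor's formula. First the cross-terms c_i = x_i·y_{i+1} − x_{i+1}·y_i:
  71, 15, -5, 33  ⇒  2A = 114, A = 57.
Then Σ (y_i + y_{i+1})·c_i = 860, so ȳ = 860 / (6·57) = 430/171.

430/171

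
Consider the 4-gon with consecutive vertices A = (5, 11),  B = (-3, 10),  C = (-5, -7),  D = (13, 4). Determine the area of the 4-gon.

Apply Gauss's area formula: 2A = Σ (x_i·y_{i+1} − x_{i+1}·y_i), indices taken mod 4.
A→B: (5)(10) − (-3)(11) = 83
B→C: (-3)(-7) − (-5)(10) = 71
C→D: (-5)(4) − (13)(-7) = 71
D→A: (13)(11) − (5)(4) = 123
Σ = 348
Area = |Σ|/2 = 174.

174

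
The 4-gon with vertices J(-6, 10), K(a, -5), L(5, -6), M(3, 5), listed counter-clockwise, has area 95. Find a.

-2

The doubled signed area Σ (x_i y_{i+1} − x_{i+1} y_i) is linear in a.
With a=0 it equals 158; the coefficient of a is -16 (from the two edges through K).
So -16·a + 158 = 2·95 = 190 ⇒ a = -2.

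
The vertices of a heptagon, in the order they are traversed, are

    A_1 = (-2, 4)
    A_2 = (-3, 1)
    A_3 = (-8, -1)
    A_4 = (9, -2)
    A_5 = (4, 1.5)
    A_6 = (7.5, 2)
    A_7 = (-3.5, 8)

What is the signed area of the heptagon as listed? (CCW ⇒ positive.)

Apply the surveyor's formula: 2A = Σ (x_i·y_{i+1} − x_{i+1}·y_i), indices taken mod 7.
Cross-terms: 10, 11, 25, 21.5, -3.25, 67, 2  ⇒  Σ = 133.25
Signed area = Σ/2 = 66.625 (positive ⇒ counter-clockwise traversal).

66.625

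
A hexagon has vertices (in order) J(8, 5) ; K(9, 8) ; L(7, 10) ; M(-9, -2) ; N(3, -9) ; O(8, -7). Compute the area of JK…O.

181.5

J→K: (8)(8) − (9)(5) = 19
K→L: (9)(10) − (7)(8) = 34
L→M: (7)(-2) − (-9)(10) = 76
M→N: (-9)(-9) − (3)(-2) = 87
N→O: (3)(-7) − (8)(-9) = 51
O→J: (8)(5) − (8)(-7) = 96
Σ = 363
Area = |Σ|/2 = 181.5.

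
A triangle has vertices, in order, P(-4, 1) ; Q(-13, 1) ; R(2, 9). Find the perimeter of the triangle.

36

|PQ| = √((-9)² + (0)²) = √81 = 9
|QR| = √((15)² + (8)²) = √289 = 17
|RP| = √((-6)² + (-8)²) = √100 = 10
Perimeter = 9 + 17 + 10 = 36.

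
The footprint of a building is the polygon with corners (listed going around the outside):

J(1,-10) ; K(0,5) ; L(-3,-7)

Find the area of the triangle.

28.5

Apply the shoelace formula: 2A = Σ (x_i·y_{i+1} − x_{i+1}·y_i), indices taken mod 3.
Σ = (5) + (15) + (37) = 57
Area = |Σ|/2 = 28.5.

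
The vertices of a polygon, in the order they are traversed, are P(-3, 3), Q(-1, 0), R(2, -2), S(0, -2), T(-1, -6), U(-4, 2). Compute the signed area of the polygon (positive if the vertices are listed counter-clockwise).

Apply the surveyor's formula: 2A = Σ (x_i·y_{i+1} − x_{i+1}·y_i), indices taken mod 6.
Σ = (3) + (2) + (-4) + (-2) + (-26) + (-6) = -33
Signed area = Σ/2 = -16.5 (negative ⇒ clockwise traversal).

-16.5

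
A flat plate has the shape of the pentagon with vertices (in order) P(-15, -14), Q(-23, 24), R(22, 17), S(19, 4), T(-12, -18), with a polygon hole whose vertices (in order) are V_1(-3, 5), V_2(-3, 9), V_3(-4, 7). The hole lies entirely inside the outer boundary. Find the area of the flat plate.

Outer boundary:
Apply the shoelace (surveyor's) formula: 2A = Σ (x_i·y_{i+1} − x_{i+1}·y_i), indices taken mod 5.
Cross-terms: -682, -919, -235, -294, -102  ⇒  Σ = -2232
Area = |Σ|/2 = 1116.
Hole:
Apply the shoelace (surveyor's) formula: 2A = Σ (x_i·y_{i+1} − x_{i+1}·y_i), indices taken mod 3.
Σ = (-12) + (15) + (1) = 4
Area = |Σ|/2 = 2.
Net area = 1116 − 2 = 1114.

1114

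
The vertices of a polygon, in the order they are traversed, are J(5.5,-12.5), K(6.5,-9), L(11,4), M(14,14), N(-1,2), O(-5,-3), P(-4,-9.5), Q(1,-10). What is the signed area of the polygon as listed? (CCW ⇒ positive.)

218.625

Σ = (31.75) + (125) + (98) + (42) + (13) + (35.5) + (49.5) + (42.5) = 437.25
Signed area = Σ/2 = 218.625 (positive ⇒ counter-clockwise traversal).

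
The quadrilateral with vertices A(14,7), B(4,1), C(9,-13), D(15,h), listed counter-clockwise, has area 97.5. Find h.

6

Write out the shoelace sum; only the two edges meeting at D involve h:
2·Area = [(9·h − 15·(-13)) + (15·7 − 14·h)] + -75
       = -5·h + 225 = 195
⇒ h = 6.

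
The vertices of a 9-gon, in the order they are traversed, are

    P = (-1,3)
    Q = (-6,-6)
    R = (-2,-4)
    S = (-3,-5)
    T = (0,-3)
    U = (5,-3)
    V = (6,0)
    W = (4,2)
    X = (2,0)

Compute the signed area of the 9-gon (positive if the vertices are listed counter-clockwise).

Apply the shoelace formula: 2A = Σ (x_i·y_{i+1} − x_{i+1}·y_i), indices taken mod 9.
P→Q: (-1)(-6) − (-6)(3) = 24
Q→R: (-6)(-4) − (-2)(-6) = 12
R→S: (-2)(-5) − (-3)(-4) = -2
S→T: (-3)(-3) − (0)(-5) = 9
T→U: (0)(-3) − (5)(-3) = 15
U→V: (5)(0) − (6)(-3) = 18
V→W: (6)(2) − (4)(0) = 12
W→X: (4)(0) − (2)(2) = -4
X→P: (2)(3) − (-1)(0) = 6
Σ = 90
Signed area = Σ/2 = 45 (positive ⇒ counter-clockwise traversal).

45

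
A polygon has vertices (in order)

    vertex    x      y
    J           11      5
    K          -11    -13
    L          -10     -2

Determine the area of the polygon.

112

Apply Gauss's area formula: 2A = Σ (x_i·y_{i+1} − x_{i+1}·y_i), indices taken mod 3.
J→K: (11)(-13) − (-11)(5) = -88
K→L: (-11)(-2) − (-10)(-13) = -108
L→J: (-10)(5) − (11)(-2) = -28
Σ = -224
Area = |Σ|/2 = 112.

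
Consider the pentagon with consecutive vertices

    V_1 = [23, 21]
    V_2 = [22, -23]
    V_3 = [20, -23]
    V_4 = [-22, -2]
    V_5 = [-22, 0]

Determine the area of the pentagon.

1044.5

V_1→V_2: (23)(-23) − (22)(21) = -991
V_2→V_3: (22)(-23) − (20)(-23) = -46
V_3→V_4: (20)(-2) − (-22)(-23) = -546
V_4→V_5: (-22)(0) − (-22)(-2) = -44
V_5→V_1: (-22)(21) − (23)(0) = -462
Σ = -2089
Area = |Σ|/2 = 1044.5.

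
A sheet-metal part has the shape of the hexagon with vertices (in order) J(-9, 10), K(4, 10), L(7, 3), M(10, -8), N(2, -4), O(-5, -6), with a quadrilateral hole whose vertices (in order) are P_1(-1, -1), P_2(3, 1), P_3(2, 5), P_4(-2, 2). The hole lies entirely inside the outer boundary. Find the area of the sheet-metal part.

200.5

Outer boundary:
Cross-terms: -130, -58, -86, -24, -32, -104  ⇒  Σ = -434
Area = |Σ|/2 = 217.
Hole:
Apply the shoelace formula: 2A = Σ (x_i·y_{i+1} − x_{i+1}·y_i), indices taken mod 4.
Σ = (2) + (13) + (14) + (4) = 33
Area = |Σ|/2 = 16.5.
Net area = 217 − 16.5 = 200.5.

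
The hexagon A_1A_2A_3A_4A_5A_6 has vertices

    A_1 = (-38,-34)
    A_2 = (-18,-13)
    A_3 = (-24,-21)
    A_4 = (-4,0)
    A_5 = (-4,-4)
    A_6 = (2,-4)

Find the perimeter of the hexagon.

|A_1A_2| = √((20)² + (21)²) = √841 = 29
|A_2A_3| = √((-6)² + (-8)²) = √100 = 10
|A_3A_4| = √((20)² + (21)²) = √841 = 29
|A_4A_5| = √((0)² + (-4)²) = √16 = 4
|A_5A_6| = √((6)² + (0)²) = √36 = 6
|A_6A_1| = √((-40)² + (-30)²) = √2500 = 50
Perimeter = 29 + 10 + 29 + 4 + 6 + 50 = 128.

128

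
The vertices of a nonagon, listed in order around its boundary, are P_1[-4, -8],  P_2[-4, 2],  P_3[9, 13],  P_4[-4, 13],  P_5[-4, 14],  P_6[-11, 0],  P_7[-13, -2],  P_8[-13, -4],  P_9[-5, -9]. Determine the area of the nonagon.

P_1→P_2: (-4)(2) − (-4)(-8) = -40
P_2→P_3: (-4)(13) − (9)(2) = -70
P_3→P_4: (9)(13) − (-4)(13) = 169
P_4→P_5: (-4)(14) − (-4)(13) = -4
P_5→P_6: (-4)(0) − (-11)(14) = 154
P_6→P_7: (-11)(-2) − (-13)(0) = 22
P_7→P_8: (-13)(-4) − (-13)(-2) = 26
P_8→P_9: (-13)(-9) − (-5)(-4) = 97
P_9→P_1: (-5)(-8) − (-4)(-9) = 4
Σ = 358
Area = |Σ|/2 = 179.

179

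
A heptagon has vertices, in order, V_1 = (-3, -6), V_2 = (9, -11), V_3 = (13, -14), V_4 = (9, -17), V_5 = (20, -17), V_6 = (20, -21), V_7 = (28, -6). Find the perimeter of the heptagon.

86

|V_1V_2| = √((12)² + (-5)²) = √169 = 13
|V_2V_3| = √((4)² + (-3)²) = √25 = 5
|V_3V_4| = √((-4)² + (-3)²) = √25 = 5
|V_4V_5| = √((11)² + (0)²) = √121 = 11
|V_5V_6| = √((0)² + (-4)²) = √16 = 4
|V_6V_7| = √((8)² + (15)²) = √289 = 17
|V_7V_1| = √((-31)² + (0)²) = √961 = 31
Perimeter = 13 + 5 + 5 + 11 + 4 + 17 + 31 = 86.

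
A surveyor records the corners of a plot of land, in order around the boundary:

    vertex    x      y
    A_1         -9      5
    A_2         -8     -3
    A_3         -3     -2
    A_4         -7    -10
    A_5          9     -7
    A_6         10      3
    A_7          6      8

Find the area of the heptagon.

245

Apply Gauss's area formula: 2A = Σ (x_i·y_{i+1} − x_{i+1}·y_i), indices taken mod 7.
Σ = (67) + (7) + (16) + (139) + (97) + (62) + (102) = 490
Area = |Σ|/2 = 245.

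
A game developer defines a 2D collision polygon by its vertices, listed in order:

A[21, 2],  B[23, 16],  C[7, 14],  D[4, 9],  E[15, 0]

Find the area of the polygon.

Apply the shoelace formula: 2A = Σ (x_i·y_{i+1} − x_{i+1}·y_i), indices taken mod 5.
A→B: (21)(16) − (23)(2) = 290
B→C: (23)(14) − (7)(16) = 210
C→D: (7)(9) − (4)(14) = 7
D→E: (4)(0) − (15)(9) = -135
E→A: (15)(2) − (21)(0) = 30
Σ = 402
Area = |Σ|/2 = 201.

201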